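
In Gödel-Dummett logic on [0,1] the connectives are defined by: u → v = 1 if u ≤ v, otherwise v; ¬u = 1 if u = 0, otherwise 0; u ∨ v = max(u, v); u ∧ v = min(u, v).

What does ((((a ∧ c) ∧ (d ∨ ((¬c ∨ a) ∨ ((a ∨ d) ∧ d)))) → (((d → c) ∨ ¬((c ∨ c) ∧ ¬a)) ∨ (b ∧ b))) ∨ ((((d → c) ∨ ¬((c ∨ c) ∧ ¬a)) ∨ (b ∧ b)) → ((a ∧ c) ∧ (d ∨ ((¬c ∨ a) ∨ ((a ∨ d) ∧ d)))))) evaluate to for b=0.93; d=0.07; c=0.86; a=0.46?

(a ∧ c) = min(0.46, 0.86) = 0.46
¬c: Gödel ¬ of 0.86 = 0 (operand ≠ 0)
(¬c ∨ a) = max(0, 0.46) = 0.46
(a ∨ d) = max(0.46, 0.07) = 0.46
((a ∨ d) ∧ d) = min(0.46, 0.07) = 0.07
((¬c ∨ a) ∨ ((a ∨ d) ∧ d)) = max(0.46, 0.07) = 0.46
(d ∨ ((¬c ∨ a) ∨ ((a ∨ d) ∧ d))) = max(0.07, 0.46) = 0.46
((a ∧ c) ∧ (d ∨ ((¬c ∨ a) ∨ ((a ∨ d) ∧ d)))) = min(0.46, 0.46) = 0.46
(d → c): 0.07 ≤ 0.86, so result = 1
(c ∨ c) = max(0.86, 0.86) = 0.86
¬a: Gödel ¬ of 0.46 = 0 (operand ≠ 0)
((c ∨ c) ∧ ¬a) = min(0.86, 0) = 0
¬((c ∨ c) ∧ ¬a): Gödel ¬ of 0 = 1 (operand is 0)
((d → c) ∨ ¬((c ∨ c) ∧ ¬a)) = max(1, 1) = 1
(b ∧ b) = min(0.93, 0.93) = 0.93
(((d → c) ∨ ¬((c ∨ c) ∧ ¬a)) ∨ (b ∧ b)) = max(1, 0.93) = 1
(((a ∧ c) ∧ (d ∨ ((¬c ∨ a) ∨ ((a ∨ d) ∧ d)))) → (((d → c) ∨ ¬((c ∨ c) ∧ ¬a)) ∨ (b ∧ b))): 0.46 ≤ 1, so result = 1
(d → c): 0.07 ≤ 0.86, so result = 1
(c ∨ c) = max(0.86, 0.86) = 0.86
¬a: Gödel ¬ of 0.46 = 0 (operand ≠ 0)
((c ∨ c) ∧ ¬a) = min(0.86, 0) = 0
¬((c ∨ c) ∧ ¬a): Gödel ¬ of 0 = 1 (operand is 0)
((d → c) ∨ ¬((c ∨ c) ∧ ¬a)) = max(1, 1) = 1
(b ∧ b) = min(0.93, 0.93) = 0.93
(((d → c) ∨ ¬((c ∨ c) ∧ ¬a)) ∨ (b ∧ b)) = max(1, 0.93) = 1
(a ∧ c) = min(0.46, 0.86) = 0.46
¬c: Gödel ¬ of 0.86 = 0 (operand ≠ 0)
(¬c ∨ a) = max(0, 0.46) = 0.46
(a ∨ d) = max(0.46, 0.07) = 0.46
((a ∨ d) ∧ d) = min(0.46, 0.07) = 0.07
((¬c ∨ a) ∨ ((a ∨ d) ∧ d)) = max(0.46, 0.07) = 0.46
(d ∨ ((¬c ∨ a) ∨ ((a ∨ d) ∧ d))) = max(0.07, 0.46) = 0.46
((a ∧ c) ∧ (d ∨ ((¬c ∨ a) ∨ ((a ∨ d) ∧ d)))) = min(0.46, 0.46) = 0.46
((((d → c) ∨ ¬((c ∨ c) ∧ ¬a)) ∨ (b ∧ b)) → ((a ∧ c) ∧ (d ∨ ((¬c ∨ a) ∨ ((a ∨ d) ∧ d))))): 1 > 0.46, so result = 0.46
((((a ∧ c) ∧ (d ∨ ((¬c ∨ a) ∨ ((a ∨ d) ∧ d)))) → (((d → c) ∨ ¬((c ∨ c) ∧ ¬a)) ∨ (b ∧ b))) ∨ ((((d → c) ∨ ¬((c ∨ c) ∧ ¬a)) ∨ (b ∧ b)) → ((a ∧ c) ∧ (d ∨ ((¬c ∨ a) ∨ ((a ∨ d) ∧ d)))))) = max(1, 0.46) = 1

1.00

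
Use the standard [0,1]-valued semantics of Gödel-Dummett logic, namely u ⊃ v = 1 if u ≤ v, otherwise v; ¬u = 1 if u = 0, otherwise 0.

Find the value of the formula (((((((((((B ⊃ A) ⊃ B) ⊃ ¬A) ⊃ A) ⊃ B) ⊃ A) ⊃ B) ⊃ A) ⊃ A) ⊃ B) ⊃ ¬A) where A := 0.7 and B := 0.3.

0.00

(B ⊃ A): 0.3 ≤ 0.7, so result = 1
((B ⊃ A) ⊃ B): 1 > 0.3, so result = 0.3
¬A: Gödel ¬ of 0.7 = 0 (operand ≠ 0)
(((B ⊃ A) ⊃ B) ⊃ ¬A): 0.3 > 0, so result = 0
((((B ⊃ A) ⊃ B) ⊃ ¬A) ⊃ A): 0 ≤ 0.7, so result = 1
(((((B ⊃ A) ⊃ B) ⊃ ¬A) ⊃ A) ⊃ B): 1 > 0.3, so result = 0.3
((((((B ⊃ A) ⊃ B) ⊃ ¬A) ⊃ A) ⊃ B) ⊃ A): 0.3 ≤ 0.7, so result = 1
(((((((B ⊃ A) ⊃ B) ⊃ ¬A) ⊃ A) ⊃ B) ⊃ A) ⊃ B): 1 > 0.3, so result = 0.3
((((((((B ⊃ A) ⊃ B) ⊃ ¬A) ⊃ A) ⊃ B) ⊃ A) ⊃ B) ⊃ A): 0.3 ≤ 0.7, so result = 1
(((((((((B ⊃ A) ⊃ B) ⊃ ¬A) ⊃ A) ⊃ B) ⊃ A) ⊃ B) ⊃ A) ⊃ A): 1 > 0.7, so result = 0.7
((((((((((B ⊃ A) ⊃ B) ⊃ ¬A) ⊃ A) ⊃ B) ⊃ A) ⊃ B) ⊃ A) ⊃ A) ⊃ B): 0.7 > 0.3, so result = 0.3
¬A: Gödel ¬ of 0.7 = 0 (operand ≠ 0)
(((((((((((B ⊃ A) ⊃ B) ⊃ ¬A) ⊃ A) ⊃ B) ⊃ A) ⊃ B) ⊃ A) ⊃ A) ⊃ B) ⊃ ¬A): 0.3 > 0, so result = 0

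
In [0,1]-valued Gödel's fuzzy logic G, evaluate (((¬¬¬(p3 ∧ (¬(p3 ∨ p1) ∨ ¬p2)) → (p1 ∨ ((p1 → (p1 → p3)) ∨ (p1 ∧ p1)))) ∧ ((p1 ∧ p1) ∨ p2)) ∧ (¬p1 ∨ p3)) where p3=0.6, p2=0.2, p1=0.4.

(p3 ∨ p1) = max(0.6, 0.4) = 0.6
¬(p3 ∨ p1): Gödel ¬ of 0.6 = 0 (operand ≠ 0)
¬p2: Gödel ¬ of 0.2 = 0 (operand ≠ 0)
(¬(p3 ∨ p1) ∨ ¬p2) = max(0, 0) = 0
(p3 ∧ (¬(p3 ∨ p1) ∨ ¬p2)) = min(0.6, 0) = 0
¬(p3 ∧ (¬(p3 ∨ p1) ∨ ¬p2)): Gödel ¬ of 0 = 1 (operand is 0)
¬¬(p3 ∧ (¬(p3 ∨ p1) ∨ ¬p2)): Gödel ¬ of 1 = 0 (operand ≠ 0)
¬¬¬(p3 ∧ (¬(p3 ∨ p1) ∨ ¬p2)): Gödel ¬ of 0 = 1 (operand is 0)
(p1 → p3): 0.4 ≤ 0.6, so result = 1
(p1 → (p1 → p3)): 0.4 ≤ 1, so result = 1
(p1 ∧ p1) = min(0.4, 0.4) = 0.4
((p1 → (p1 → p3)) ∨ (p1 ∧ p1)) = max(1, 0.4) = 1
(p1 ∨ ((p1 → (p1 → p3)) ∨ (p1 ∧ p1))) = max(0.4, 1) = 1
(¬¬¬(p3 ∧ (¬(p3 ∨ p1) ∨ ¬p2)) → (p1 ∨ ((p1 → (p1 → p3)) ∨ (p1 ∧ p1)))): 1 ≤ 1, so result = 1
(p1 ∧ p1) = min(0.4, 0.4) = 0.4
((p1 ∧ p1) ∨ p2) = max(0.4, 0.2) = 0.4
((¬¬¬(p3 ∧ (¬(p3 ∨ p1) ∨ ¬p2)) → (p1 ∨ ((p1 → (p1 → p3)) ∨ (p1 ∧ p1)))) ∧ ((p1 ∧ p1) ∨ p2)) = min(1, 0.4) = 0.4
¬p1: Gödel ¬ of 0.4 = 0 (operand ≠ 0)
(¬p1 ∨ p3) = max(0, 0.6) = 0.6
(((¬¬¬(p3 ∧ (¬(p3 ∨ p1) ∨ ¬p2)) → (p1 ∨ ((p1 → (p1 → p3)) ∨ (p1 ∧ p1)))) ∧ ((p1 ∧ p1) ∨ p2)) ∧ (¬p1 ∨ p3)) = min(0.4, 0.6) = 0.4

0.40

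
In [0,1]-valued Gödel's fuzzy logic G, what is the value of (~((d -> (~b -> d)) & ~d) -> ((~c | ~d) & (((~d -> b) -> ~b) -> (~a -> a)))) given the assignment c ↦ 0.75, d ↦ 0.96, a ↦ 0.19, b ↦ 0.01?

~b: Gödel ¬ of 0.01 = 0 (operand ≠ 0)
(~b -> d): 0 ≤ 0.96, so result = 1
(d -> (~b -> d)): 0.96 ≤ 1, so result = 1
~d: Gödel ¬ of 0.96 = 0 (operand ≠ 0)
((d -> (~b -> d)) & ~d) = min(1, 0) = 0
~((d -> (~b -> d)) & ~d): Gödel ¬ of 0 = 1 (operand is 0)
~c: Gödel ¬ of 0.75 = 0 (operand ≠ 0)
~d: Gödel ¬ of 0.96 = 0 (operand ≠ 0)
(~c | ~d) = max(0, 0) = 0
~d: Gödel ¬ of 0.96 = 0 (operand ≠ 0)
(~d -> b): 0 ≤ 0.01, so result = 1
~b: Gödel ¬ of 0.01 = 0 (operand ≠ 0)
((~d -> b) -> ~b): 1 > 0, so result = 0
~a: Gödel ¬ of 0.19 = 0 (operand ≠ 0)
(~a -> a): 0 ≤ 0.19, so result = 1
(((~d -> b) -> ~b) -> (~a -> a)): 0 ≤ 1, so result = 1
((~c | ~d) & (((~d -> b) -> ~b) -> (~a -> a))) = min(0, 1) = 0
(~((d -> (~b -> d)) & ~d) -> ((~c | ~d) & (((~d -> b) -> ~b) -> (~a -> a)))): 1 > 0, so result = 0

0.00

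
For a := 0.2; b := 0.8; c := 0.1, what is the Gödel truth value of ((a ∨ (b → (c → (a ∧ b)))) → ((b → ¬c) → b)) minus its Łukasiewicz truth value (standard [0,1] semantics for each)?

0.20

Gödel evaluation:
  (a ∧ b) = min(0.2, 0.8) = 0.2
  (c → (a ∧ b)): 0.1 ≤ 0.2, so result = 1
  (b → (c → (a ∧ b))): 0.8 ≤ 1, so result = 1
  (a ∨ (b → (c → (a ∧ b)))) = max(0.2, 1) = 1
  ¬c: Gödel ¬ of 0.1 = 0 (operand ≠ 0)
  (b → ¬c): 0.8 > 0, so result = 0
  ((b → ¬c) → b): 0 ≤ 0.8, so result = 1
  ((a ∨ (b → (c → (a ∧ b)))) → ((b → ¬c) → b)): 1 ≤ 1, so result = 1
  Gödel value = 1
Łukasiewicz evaluation:
  (a ∧ b) = min(0.2, 0.8) = 0.2
  (c → (a ∧ b)): min(1, 1 − 0.1 + 0.2) = 1
  (b → (c → (a ∧ b))): min(1, 1 − 0.8 + 1) = 1
  (a ∨ (b → (c → (a ∧ b)))) = max(0.2, 1) = 1
  ¬c: Łukasiewicz ¬ gives 1 − 0.1 = 0.9
  (b → ¬c): min(1, 1 − 0.8 + 0.9) = 1
  ((b → ¬c) → b): min(1, 1 − 1 + 0.8) = 0.8
  ((a ∨ (b → (c → (a ∧ b)))) → ((b → ¬c) → b)): min(1, 1 − 1 + 0.8) = 0.8
  Łukasiewicz value = 0.8
Difference: 1 − 0.8 = 0.20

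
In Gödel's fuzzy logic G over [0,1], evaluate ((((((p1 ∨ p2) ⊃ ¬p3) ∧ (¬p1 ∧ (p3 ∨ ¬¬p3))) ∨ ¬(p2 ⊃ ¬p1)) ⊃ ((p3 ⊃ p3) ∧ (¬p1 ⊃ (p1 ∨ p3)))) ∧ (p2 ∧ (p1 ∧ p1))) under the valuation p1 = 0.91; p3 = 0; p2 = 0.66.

(p1 ∨ p2) = max(0.91, 0.66) = 0.91
¬p3: Gödel ¬ of 0 = 1 (operand is 0)
((p1 ∨ p2) ⊃ ¬p3): 0.91 ≤ 1, so result = 1
¬p1: Gödel ¬ of 0.91 = 0 (operand ≠ 0)
¬p3: Gödel ¬ of 0 = 1 (operand is 0)
¬¬p3: Gödel ¬ of 1 = 0 (operand ≠ 0)
(p3 ∨ ¬¬p3) = max(0, 0) = 0
(¬p1 ∧ (p3 ∨ ¬¬p3)) = min(0, 0) = 0
(((p1 ∨ p2) ⊃ ¬p3) ∧ (¬p1 ∧ (p3 ∨ ¬¬p3))) = min(1, 0) = 0
¬p1: Gödel ¬ of 0.91 = 0 (operand ≠ 0)
(p2 ⊃ ¬p1): 0.66 > 0, so result = 0
¬(p2 ⊃ ¬p1): Gödel ¬ of 0 = 1 (operand is 0)
((((p1 ∨ p2) ⊃ ¬p3) ∧ (¬p1 ∧ (p3 ∨ ¬¬p3))) ∨ ¬(p2 ⊃ ¬p1)) = max(0, 1) = 1
(p3 ⊃ p3): 0 ≤ 0, so result = 1
¬p1: Gödel ¬ of 0.91 = 0 (operand ≠ 0)
(p1 ∨ p3) = max(0.91, 0) = 0.91
(¬p1 ⊃ (p1 ∨ p3)): 0 ≤ 0.91, so result = 1
((p3 ⊃ p3) ∧ (¬p1 ⊃ (p1 ∨ p3))) = min(1, 1) = 1
(((((p1 ∨ p2) ⊃ ¬p3) ∧ (¬p1 ∧ (p3 ∨ ¬¬p3))) ∨ ¬(p2 ⊃ ¬p1)) ⊃ ((p3 ⊃ p3) ∧ (¬p1 ⊃ (p1 ∨ p3)))): 1 ≤ 1, so result = 1
(p1 ∧ p1) = min(0.91, 0.91) = 0.91
(p2 ∧ (p1 ∧ p1)) = min(0.66, 0.91) = 0.66
((((((p1 ∨ p2) ⊃ ¬p3) ∧ (¬p1 ∧ (p3 ∨ ¬¬p3))) ∨ ¬(p2 ⊃ ¬p1)) ⊃ ((p3 ⊃ p3) ∧ (¬p1 ⊃ (p1 ∨ p3)))) ∧ (p2 ∧ (p1 ∧ p1))) = min(1, 0.66) = 0.66

0.66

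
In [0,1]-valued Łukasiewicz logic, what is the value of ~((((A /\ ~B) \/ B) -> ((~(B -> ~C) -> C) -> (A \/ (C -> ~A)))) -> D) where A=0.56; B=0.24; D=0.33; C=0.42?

0.67

~B: Łukasiewicz ¬ gives 1 − 0.24 = 0.76
(A /\ ~B) = min(0.56, 0.76) = 0.56
((A /\ ~B) \/ B) = max(0.56, 0.24) = 0.56
~C: Łukasiewicz ¬ gives 1 − 0.42 = 0.58
(B -> ~C): min(1, 1 − 0.24 + 0.58) = 1
~(B -> ~C): Łukasiewicz ¬ gives 1 − 1 = 0
(~(B -> ~C) -> C): min(1, 1 − 0 + 0.42) = 1
~A: Łukasiewicz ¬ gives 1 − 0.56 = 0.44
(C -> ~A): min(1, 1 − 0.42 + 0.44) = 1
(A \/ (C -> ~A)) = max(0.56, 1) = 1
((~(B -> ~C) -> C) -> (A \/ (C -> ~A))): min(1, 1 − 1 + 1) = 1
(((A /\ ~B) \/ B) -> ((~(B -> ~C) -> C) -> (A \/ (C -> ~A)))): min(1, 1 − 0.56 + 1) = 1
((((A /\ ~B) \/ B) -> ((~(B -> ~C) -> C) -> (A \/ (C -> ~A)))) -> D): min(1, 1 − 1 + 0.33) = 0.33
~((((A /\ ~B) \/ B) -> ((~(B -> ~C) -> C) -> (A \/ (C -> ~A)))) -> D): Łukasiewicz ¬ gives 1 − 0.33 = 0.67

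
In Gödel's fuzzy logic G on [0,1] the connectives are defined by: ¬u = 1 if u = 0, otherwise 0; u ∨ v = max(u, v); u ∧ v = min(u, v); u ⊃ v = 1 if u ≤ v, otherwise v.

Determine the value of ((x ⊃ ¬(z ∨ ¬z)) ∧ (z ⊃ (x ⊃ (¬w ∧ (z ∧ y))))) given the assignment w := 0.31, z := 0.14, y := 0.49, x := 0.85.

¬z: Gödel ¬ of 0.14 = 0 (operand ≠ 0)
(z ∨ ¬z) = max(0.14, 0) = 0.14
¬(z ∨ ¬z): Gödel ¬ of 0.14 = 0 (operand ≠ 0)
(x ⊃ ¬(z ∨ ¬z)): 0.85 > 0, so result = 0
¬w: Gödel ¬ of 0.31 = 0 (operand ≠ 0)
(z ∧ y) = min(0.14, 0.49) = 0.14
(¬w ∧ (z ∧ y)) = min(0, 0.14) = 0
(x ⊃ (¬w ∧ (z ∧ y))): 0.85 > 0, so result = 0
(z ⊃ (x ⊃ (¬w ∧ (z ∧ y)))): 0.14 > 0, so result = 0
((x ⊃ ¬(z ∨ ¬z)) ∧ (z ⊃ (x ⊃ (¬w ∧ (z ∧ y))))) = min(0, 0) = 0

0.00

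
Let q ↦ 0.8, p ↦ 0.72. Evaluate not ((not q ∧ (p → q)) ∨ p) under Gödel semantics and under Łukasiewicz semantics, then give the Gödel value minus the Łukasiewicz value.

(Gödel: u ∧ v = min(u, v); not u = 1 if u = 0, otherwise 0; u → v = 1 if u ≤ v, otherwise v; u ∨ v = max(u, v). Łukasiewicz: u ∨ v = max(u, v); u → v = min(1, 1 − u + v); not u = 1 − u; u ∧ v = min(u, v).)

Gödel evaluation:
  not q: Gödel ¬ of 0.8 = 0 (operand ≠ 0)
  (p → q): 0.72 ≤ 0.8, so result = 1
  (not q ∧ (p → q)) = min(0, 1) = 0
  ((not q ∧ (p → q)) ∨ p) = max(0, 0.72) = 0.72
  not ((not q ∧ (p → q)) ∨ p): Gödel ¬ of 0.72 = 0 (operand ≠ 0)
  Gödel value = 0
Łukasiewicz evaluation:
  not q: Łukasiewicz ¬ gives 1 − 0.8 = 0.2
  (p → q): min(1, 1 − 0.72 + 0.8) = 1
  (not q ∧ (p → q)) = min(0.2, 1) = 0.2
  ((not q ∧ (p → q)) ∨ p) = max(0.2, 0.72) = 0.72
  not ((not q ∧ (p → q)) ∨ p): Łukasiewicz ¬ gives 1 − 0.72 = 0.28
  Łukasiewicz value = 0.28
Difference: 0 − 0.28 = -0.28

-0.28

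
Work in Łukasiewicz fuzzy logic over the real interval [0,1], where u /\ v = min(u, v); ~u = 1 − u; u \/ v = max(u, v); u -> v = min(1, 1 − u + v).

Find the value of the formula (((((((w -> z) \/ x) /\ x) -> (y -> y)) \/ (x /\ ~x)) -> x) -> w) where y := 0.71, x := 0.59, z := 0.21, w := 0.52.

0.93

(w -> z): min(1, 1 − 0.52 + 0.21) = 0.69
((w -> z) \/ x) = max(0.69, 0.59) = 0.69
(((w -> z) \/ x) /\ x) = min(0.69, 0.59) = 0.59
(y -> y): min(1, 1 − 0.71 + 0.71) = 1
((((w -> z) \/ x) /\ x) -> (y -> y)): min(1, 1 − 0.59 + 1) = 1
~x: Łukasiewicz ¬ gives 1 − 0.59 = 0.41
(x /\ ~x) = min(0.59, 0.41) = 0.41
(((((w -> z) \/ x) /\ x) -> (y -> y)) \/ (x /\ ~x)) = max(1, 0.41) = 1
((((((w -> z) \/ x) /\ x) -> (y -> y)) \/ (x /\ ~x)) -> x): min(1, 1 − 1 + 0.59) = 0.59
(((((((w -> z) \/ x) /\ x) -> (y -> y)) \/ (x /\ ~x)) -> x) -> w): min(1, 1 − 0.59 + 0.52) = 0.93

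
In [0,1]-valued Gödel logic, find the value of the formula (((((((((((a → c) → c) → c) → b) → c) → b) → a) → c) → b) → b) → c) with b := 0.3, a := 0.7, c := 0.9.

(a → c): 0.7 ≤ 0.9, so result = 1
((a → c) → c): 1 > 0.9, so result = 0.9
(((a → c) → c) → c): 0.9 ≤ 0.9, so result = 1
((((a → c) → c) → c) → b): 1 > 0.3, so result = 0.3
(((((a → c) → c) → c) → b) → c): 0.3 ≤ 0.9, so result = 1
((((((a → c) → c) → c) → b) → c) → b): 1 > 0.3, so result = 0.3
(((((((a → c) → c) → c) → b) → c) → b) → a): 0.3 ≤ 0.7, so result = 1
((((((((a → c) → c) → c) → b) → c) → b) → a) → c): 1 > 0.9, so result = 0.9
(((((((((a → c) → c) → c) → b) → c) → b) → a) → c) → b): 0.9 > 0.3, so result = 0.3
((((((((((a → c) → c) → c) → b) → c) → b) → a) → c) → b) → b): 0.3 ≤ 0.3, so result = 1
(((((((((((a → c) → c) → c) → b) → c) → b) → a) → c) → b) → b) → c): 1 > 0.9, so result = 0.9

0.90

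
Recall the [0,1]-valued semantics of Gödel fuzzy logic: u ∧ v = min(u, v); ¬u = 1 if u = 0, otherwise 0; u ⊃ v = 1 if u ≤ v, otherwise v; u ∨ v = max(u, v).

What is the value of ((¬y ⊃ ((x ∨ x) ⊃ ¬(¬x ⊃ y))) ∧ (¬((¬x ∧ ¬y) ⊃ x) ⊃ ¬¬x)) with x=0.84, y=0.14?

¬y: Gödel ¬ of 0.14 = 0 (operand ≠ 0)
(x ∨ x) = max(0.84, 0.84) = 0.84
¬x: Gödel ¬ of 0.84 = 0 (operand ≠ 0)
(¬x ⊃ y): 0 ≤ 0.14, so result = 1
¬(¬x ⊃ y): Gödel ¬ of 1 = 0 (operand ≠ 0)
((x ∨ x) ⊃ ¬(¬x ⊃ y)): 0.84 > 0, so result = 0
(¬y ⊃ ((x ∨ x) ⊃ ¬(¬x ⊃ y))): 0 ≤ 0, so result = 1
¬x: Gödel ¬ of 0.84 = 0 (operand ≠ 0)
¬y: Gödel ¬ of 0.14 = 0 (operand ≠ 0)
(¬x ∧ ¬y) = min(0, 0) = 0
((¬x ∧ ¬y) ⊃ x): 0 ≤ 0.84, so result = 1
¬((¬x ∧ ¬y) ⊃ x): Gödel ¬ of 1 = 0 (operand ≠ 0)
¬x: Gödel ¬ of 0.84 = 0 (operand ≠ 0)
¬¬x: Gödel ¬ of 0 = 1 (operand is 0)
(¬((¬x ∧ ¬y) ⊃ x) ⊃ ¬¬x): 0 ≤ 1, so result = 1
((¬y ⊃ ((x ∨ x) ⊃ ¬(¬x ⊃ y))) ∧ (¬((¬x ∧ ¬y) ⊃ x) ⊃ ¬¬x)) = min(1, 1) = 1

1.00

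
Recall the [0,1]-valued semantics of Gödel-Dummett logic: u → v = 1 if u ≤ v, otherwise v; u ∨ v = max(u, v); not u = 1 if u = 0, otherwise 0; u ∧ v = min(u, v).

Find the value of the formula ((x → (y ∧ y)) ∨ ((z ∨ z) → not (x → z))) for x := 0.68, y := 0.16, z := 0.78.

0.16

(y ∧ y) = min(0.16, 0.16) = 0.16
(x → (y ∧ y)): 0.68 > 0.16, so result = 0.16
(z ∨ z) = max(0.78, 0.78) = 0.78
(x → z): 0.68 ≤ 0.78, so result = 1
not (x → z): Gödel ¬ of 1 = 0 (operand ≠ 0)
((z ∨ z) → not (x → z)): 0.78 > 0, so result = 0
((x → (y ∧ y)) ∨ ((z ∨ z) → not (x → z))) = max(0.16, 0) = 0.16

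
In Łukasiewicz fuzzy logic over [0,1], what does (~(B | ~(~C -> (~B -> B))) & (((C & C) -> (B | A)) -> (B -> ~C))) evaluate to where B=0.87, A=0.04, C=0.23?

~C: Łukasiewicz ¬ gives 1 − 0.23 = 0.77
~B: Łukasiewicz ¬ gives 1 − 0.87 = 0.13
(~B -> B): min(1, 1 − 0.13 + 0.87) = 1
(~C -> (~B -> B)): min(1, 1 − 0.77 + 1) = 1
~(~C -> (~B -> B)): Łukasiewicz ¬ gives 1 − 1 = 0
(B | ~(~C -> (~B -> B))) = max(0.87, 0) = 0.87
~(B | ~(~C -> (~B -> B))): Łukasiewicz ¬ gives 1 − 0.87 = 0.13
(C & C) = min(0.23, 0.23) = 0.23
(B | A) = max(0.87, 0.04) = 0.87
((C & C) -> (B | A)): min(1, 1 − 0.23 + 0.87) = 1
~C: Łukasiewicz ¬ gives 1 − 0.23 = 0.77
(B -> ~C): min(1, 1 − 0.87 + 0.77) = 0.9
(((C & C) -> (B | A)) -> (B -> ~C)): min(1, 1 − 1 + 0.9) = 0.9
(~(B | ~(~C -> (~B -> B))) & (((C & C) -> (B | A)) -> (B -> ~C))) = min(0.13, 0.9) = 0.13

0.13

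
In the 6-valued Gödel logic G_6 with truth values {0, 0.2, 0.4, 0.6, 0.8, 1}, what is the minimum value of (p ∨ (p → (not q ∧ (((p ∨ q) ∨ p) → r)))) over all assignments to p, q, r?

0.20

The minimum is attained at p = 0.2, q = 0, r = 0:
  not q: Gödel ¬ of 0 = 1 (operand is 0)
  (p ∨ q) = max(0.2, 0) = 0.2
  ((p ∨ q) ∨ p) = max(0.2, 0.2) = 0.2
  (((p ∨ q) ∨ p) → r): 0.2 > 0, so result = 0
  (not q ∧ (((p ∨ q) ∨ p) → r)) = min(1, 0) = 0
  (p → (not q ∧ (((p ∨ q) ∨ p) → r))): 0.2 > 0, so result = 0
  (p ∨ (p → (not q ∧ (((p ∨ q) ∨ p) → r)))) = max(0.2, 0) = 0.2
Checking all 216 assignments confirms none give a value below 0.20.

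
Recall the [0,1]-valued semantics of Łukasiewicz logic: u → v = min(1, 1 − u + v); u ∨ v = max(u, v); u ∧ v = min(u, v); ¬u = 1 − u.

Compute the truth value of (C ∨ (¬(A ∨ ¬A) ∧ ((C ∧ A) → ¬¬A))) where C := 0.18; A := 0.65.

0.35

¬A: Łukasiewicz ¬ gives 1 − 0.65 = 0.35
(A ∨ ¬A) = max(0.65, 0.35) = 0.65
¬(A ∨ ¬A): Łukasiewicz ¬ gives 1 − 0.65 = 0.35
(C ∧ A) = min(0.18, 0.65) = 0.18
¬A: Łukasiewicz ¬ gives 1 − 0.65 = 0.35
¬¬A: Łukasiewicz ¬ gives 1 − 0.35 = 0.65
((C ∧ A) → ¬¬A): min(1, 1 − 0.18 + 0.65) = 1
(¬(A ∨ ¬A) ∧ ((C ∧ A) → ¬¬A)) = min(0.35, 1) = 0.35
(C ∨ (¬(A ∨ ¬A) ∧ ((C ∧ A) → ¬¬A))) = max(0.18, 0.35) = 0.35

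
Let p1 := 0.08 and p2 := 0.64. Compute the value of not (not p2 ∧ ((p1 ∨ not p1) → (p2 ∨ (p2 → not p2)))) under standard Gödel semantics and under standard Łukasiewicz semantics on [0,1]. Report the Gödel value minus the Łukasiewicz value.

0.36

Gödel evaluation:
  not p2: Gödel ¬ of 0.64 = 0 (operand ≠ 0)
  not p1: Gödel ¬ of 0.08 = 0 (operand ≠ 0)
  (p1 ∨ not p1) = max(0.08, 0) = 0.08
  not p2: Gödel ¬ of 0.64 = 0 (operand ≠ 0)
  (p2 → not p2): 0.64 > 0, so result = 0
  (p2 ∨ (p2 → not p2)) = max(0.64, 0) = 0.64
  ((p1 ∨ not p1) → (p2 ∨ (p2 → not p2))): 0.08 ≤ 0.64, so result = 1
  (not p2 ∧ ((p1 ∨ not p1) → (p2 ∨ (p2 → not p2)))) = min(0, 1) = 0
  not (not p2 ∧ ((p1 ∨ not p1) → (p2 ∨ (p2 → not p2)))): Gödel ¬ of 0 = 1 (operand is 0)
  Gödel value = 1
Łukasiewicz evaluation:
  not p2: Łukasiewicz ¬ gives 1 − 0.64 = 0.36
  not p1: Łukasiewicz ¬ gives 1 − 0.08 = 0.92
  (p1 ∨ not p1) = max(0.08, 0.92) = 0.92
  not p2: Łukasiewicz ¬ gives 1 − 0.64 = 0.36
  (p2 → not p2): min(1, 1 − 0.64 + 0.36) = 0.72
  (p2 ∨ (p2 → not p2)) = max(0.64, 0.72) = 0.72
  ((p1 ∨ not p1) → (p2 ∨ (p2 → not p2))): min(1, 1 − 0.92 + 0.72) = 0.8
  (not p2 ∧ ((p1 ∨ not p1) → (p2 ∨ (p2 → not p2)))) = min(0.36, 0.8) = 0.36
  not (not p2 ∧ ((p1 ∨ not p1) → (p2 ∨ (p2 → not p2)))): Łukasiewicz ¬ gives 1 − 0.36 = 0.64
  Łukasiewicz value = 0.64
Difference: 1 − 0.64 = 0.36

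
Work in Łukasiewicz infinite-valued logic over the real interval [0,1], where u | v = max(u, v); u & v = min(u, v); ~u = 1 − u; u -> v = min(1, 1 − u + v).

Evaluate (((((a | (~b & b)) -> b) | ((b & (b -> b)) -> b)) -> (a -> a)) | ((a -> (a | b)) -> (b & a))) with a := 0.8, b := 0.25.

~b: Łukasiewicz ¬ gives 1 − 0.25 = 0.75
(~b & b) = min(0.75, 0.25) = 0.25
(a | (~b & b)) = max(0.8, 0.25) = 0.8
((a | (~b & b)) -> b): min(1, 1 − 0.8 + 0.25) = 0.45
(b -> b): min(1, 1 − 0.25 + 0.25) = 1
(b & (b -> b)) = min(0.25, 1) = 0.25
((b & (b -> b)) -> b): min(1, 1 − 0.25 + 0.25) = 1
(((a | (~b & b)) -> b) | ((b & (b -> b)) -> b)) = max(0.45, 1) = 1
(a -> a): min(1, 1 − 0.8 + 0.8) = 1
((((a | (~b & b)) -> b) | ((b & (b -> b)) -> b)) -> (a -> a)): min(1, 1 − 1 + 1) = 1
(a | b) = max(0.8, 0.25) = 0.8
(a -> (a | b)): min(1, 1 − 0.8 + 0.8) = 1
(b & a) = min(0.25, 0.8) = 0.25
((a -> (a | b)) -> (b & a)): min(1, 1 − 1 + 0.25) = 0.25
(((((a | (~b & b)) -> b) | ((b & (b -> b)) -> b)) -> (a -> a)) | ((a -> (a | b)) -> (b & a))) = max(1, 0.25) = 1

1.00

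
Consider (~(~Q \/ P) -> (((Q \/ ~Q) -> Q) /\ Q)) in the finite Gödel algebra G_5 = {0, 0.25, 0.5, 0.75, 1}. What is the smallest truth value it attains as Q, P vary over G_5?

The minimum is attained at Q = 0.25, P = 0:
  ~Q: Gödel ¬ of 0.25 = 0 (operand ≠ 0)
  (~Q \/ P) = max(0, 0) = 0
  ~(~Q \/ P): Gödel ¬ of 0 = 1 (operand is 0)
  ~Q: Gödel ¬ of 0.25 = 0 (operand ≠ 0)
  (Q \/ ~Q) = max(0.25, 0) = 0.25
  ((Q \/ ~Q) -> Q): 0.25 ≤ 0.25, so result = 1
  (((Q \/ ~Q) -> Q) /\ Q) = min(1, 0.25) = 0.25
  (~(~Q \/ P) -> (((Q \/ ~Q) -> Q) /\ Q)): 1 > 0.25, so result = 0.25
Checking all 25 assignments confirms none give a value below 0.25.

0.25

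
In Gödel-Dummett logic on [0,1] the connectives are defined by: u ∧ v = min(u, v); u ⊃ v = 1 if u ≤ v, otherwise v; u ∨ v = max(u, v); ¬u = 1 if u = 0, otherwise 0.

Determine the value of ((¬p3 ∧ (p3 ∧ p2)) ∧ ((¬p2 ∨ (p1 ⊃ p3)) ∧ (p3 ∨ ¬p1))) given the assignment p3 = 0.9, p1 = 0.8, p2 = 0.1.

0.00

¬p3: Gödel ¬ of 0.9 = 0 (operand ≠ 0)
(p3 ∧ p2) = min(0.9, 0.1) = 0.1
(¬p3 ∧ (p3 ∧ p2)) = min(0, 0.1) = 0
¬p2: Gödel ¬ of 0.1 = 0 (operand ≠ 0)
(p1 ⊃ p3): 0.8 ≤ 0.9, so result = 1
(¬p2 ∨ (p1 ⊃ p3)) = max(0, 1) = 1
¬p1: Gödel ¬ of 0.8 = 0 (operand ≠ 0)
(p3 ∨ ¬p1) = max(0.9, 0) = 0.9
((¬p2 ∨ (p1 ⊃ p3)) ∧ (p3 ∨ ¬p1)) = min(1, 0.9) = 0.9
((¬p3 ∧ (p3 ∧ p2)) ∧ ((¬p2 ∨ (p1 ⊃ p3)) ∧ (p3 ∨ ¬p1))) = min(0, 0.9) = 0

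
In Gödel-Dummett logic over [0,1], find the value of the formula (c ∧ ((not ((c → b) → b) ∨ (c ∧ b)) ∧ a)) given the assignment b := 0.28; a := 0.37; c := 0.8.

0.28

(c → b): 0.8 > 0.28, so result = 0.28
((c → b) → b): 0.28 ≤ 0.28, so result = 1
not ((c → b) → b): Gödel ¬ of 1 = 0 (operand ≠ 0)
(c ∧ b) = min(0.8, 0.28) = 0.28
(not ((c → b) → b) ∨ (c ∧ b)) = max(0, 0.28) = 0.28
((not ((c → b) → b) ∨ (c ∧ b)) ∧ a) = min(0.28, 0.37) = 0.28
(c ∧ ((not ((c → b) → b) ∨ (c ∧ b)) ∧ a)) = min(0.8, 0.28) = 0.28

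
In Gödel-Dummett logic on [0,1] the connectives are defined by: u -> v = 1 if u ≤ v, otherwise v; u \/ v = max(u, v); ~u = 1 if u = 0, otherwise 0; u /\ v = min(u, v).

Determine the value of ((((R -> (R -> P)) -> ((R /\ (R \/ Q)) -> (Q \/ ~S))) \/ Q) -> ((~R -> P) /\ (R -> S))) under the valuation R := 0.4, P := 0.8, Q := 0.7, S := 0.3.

(R -> P): 0.4 ≤ 0.8, so result = 1
(R -> (R -> P)): 0.4 ≤ 1, so result = 1
(R \/ Q) = max(0.4, 0.7) = 0.7
(R /\ (R \/ Q)) = min(0.4, 0.7) = 0.4
~S: Gödel ¬ of 0.3 = 0 (operand ≠ 0)
(Q \/ ~S) = max(0.7, 0) = 0.7
((R /\ (R \/ Q)) -> (Q \/ ~S)): 0.4 ≤ 0.7, so result = 1
((R -> (R -> P)) -> ((R /\ (R \/ Q)) -> (Q \/ ~S))): 1 ≤ 1, so result = 1
(((R -> (R -> P)) -> ((R /\ (R \/ Q)) -> (Q \/ ~S))) \/ Q) = max(1, 0.7) = 1
~R: Gödel ¬ of 0.4 = 0 (operand ≠ 0)
(~R -> P): 0 ≤ 0.8, so result = 1
(R -> S): 0.4 > 0.3, so result = 0.3
((~R -> P) /\ (R -> S)) = min(1, 0.3) = 0.3
((((R -> (R -> P)) -> ((R /\ (R \/ Q)) -> (Q \/ ~S))) \/ Q) -> ((~R -> P) /\ (R -> S))): 1 > 0.3, so result = 0.3

0.30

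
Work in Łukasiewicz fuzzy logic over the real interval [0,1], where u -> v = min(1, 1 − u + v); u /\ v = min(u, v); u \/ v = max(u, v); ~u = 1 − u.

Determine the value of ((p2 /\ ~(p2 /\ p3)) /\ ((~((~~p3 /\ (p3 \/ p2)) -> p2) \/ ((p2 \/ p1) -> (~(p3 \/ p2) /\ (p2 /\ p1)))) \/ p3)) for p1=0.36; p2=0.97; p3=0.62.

0.38

(p2 /\ p3) = min(0.97, 0.62) = 0.62
~(p2 /\ p3): Łukasiewicz ¬ gives 1 − 0.62 = 0.38
(p2 /\ ~(p2 /\ p3)) = min(0.97, 0.38) = 0.38
~p3: Łukasiewicz ¬ gives 1 − 0.62 = 0.38
~~p3: Łukasiewicz ¬ gives 1 − 0.38 = 0.62
(p3 \/ p2) = max(0.62, 0.97) = 0.97
(~~p3 /\ (p3 \/ p2)) = min(0.62, 0.97) = 0.62
((~~p3 /\ (p3 \/ p2)) -> p2): min(1, 1 − 0.62 + 0.97) = 1
~((~~p3 /\ (p3 \/ p2)) -> p2): Łukasiewicz ¬ gives 1 − 1 = 0
(p2 \/ p1) = max(0.97, 0.36) = 0.97
(p3 \/ p2) = max(0.62, 0.97) = 0.97
~(p3 \/ p2): Łukasiewicz ¬ gives 1 − 0.97 = 0.03
(p2 /\ p1) = min(0.97, 0.36) = 0.36
(~(p3 \/ p2) /\ (p2 /\ p1)) = min(0.03, 0.36) = 0.03
((p2 \/ p1) -> (~(p3 \/ p2) /\ (p2 /\ p1))): min(1, 1 − 0.97 + 0.03) = 0.06
(~((~~p3 /\ (p3 \/ p2)) -> p2) \/ ((p2 \/ p1) -> (~(p3 \/ p2) /\ (p2 /\ p1)))) = max(0, 0.06) = 0.06
((~((~~p3 /\ (p3 \/ p2)) -> p2) \/ ((p2 \/ p1) -> (~(p3 \/ p2) /\ (p2 /\ p1)))) \/ p3) = max(0.06, 0.62) = 0.62
((p2 /\ ~(p2 /\ p3)) /\ ((~((~~p3 /\ (p3 \/ p2)) -> p2) \/ ((p2 \/ p1) -> (~(p3 \/ p2) /\ (p2 /\ p1)))) \/ p3)) = min(0.38, 0.62) = 0.38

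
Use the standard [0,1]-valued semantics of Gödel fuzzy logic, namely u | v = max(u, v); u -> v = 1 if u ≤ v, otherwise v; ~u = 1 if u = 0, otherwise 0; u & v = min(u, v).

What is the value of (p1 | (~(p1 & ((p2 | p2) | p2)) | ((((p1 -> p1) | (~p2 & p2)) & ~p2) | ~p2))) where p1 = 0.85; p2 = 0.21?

(p2 | p2) = max(0.21, 0.21) = 0.21
((p2 | p2) | p2) = max(0.21, 0.21) = 0.21
(p1 & ((p2 | p2) | p2)) = min(0.85, 0.21) = 0.21
~(p1 & ((p2 | p2) | p2)): Gödel ¬ of 0.21 = 0 (operand ≠ 0)
(p1 -> p1): 0.85 ≤ 0.85, so result = 1
~p2: Gödel ¬ of 0.21 = 0 (operand ≠ 0)
(~p2 & p2) = min(0, 0.21) = 0
((p1 -> p1) | (~p2 & p2)) = max(1, 0) = 1
~p2: Gödel ¬ of 0.21 = 0 (operand ≠ 0)
(((p1 -> p1) | (~p2 & p2)) & ~p2) = min(1, 0) = 0
~p2: Gödel ¬ of 0.21 = 0 (operand ≠ 0)
((((p1 -> p1) | (~p2 & p2)) & ~p2) | ~p2) = max(0, 0) = 0
(~(p1 & ((p2 | p2) | p2)) | ((((p1 -> p1) | (~p2 & p2)) & ~p2) | ~p2)) = max(0, 0) = 0
(p1 | (~(p1 & ((p2 | p2) | p2)) | ((((p1 -> p1) | (~p2 & p2)) & ~p2) | ~p2))) = max(0.85, 0) = 0.85

0.85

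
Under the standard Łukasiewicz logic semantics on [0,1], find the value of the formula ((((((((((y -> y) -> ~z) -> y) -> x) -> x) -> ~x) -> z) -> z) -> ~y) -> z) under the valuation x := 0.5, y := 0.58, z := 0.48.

0.56

(y -> y): min(1, 1 − 0.58 + 0.58) = 1
~z: Łukasiewicz ¬ gives 1 − 0.48 = 0.52
((y -> y) -> ~z): min(1, 1 − 1 + 0.52) = 0.52
(((y -> y) -> ~z) -> y): min(1, 1 − 0.52 + 0.58) = 1
((((y -> y) -> ~z) -> y) -> x): min(1, 1 − 1 + 0.5) = 0.5
(((((y -> y) -> ~z) -> y) -> x) -> x): min(1, 1 − 0.5 + 0.5) = 1
~x: Łukasiewicz ¬ gives 1 − 0.5 = 0.5
((((((y -> y) -> ~z) -> y) -> x) -> x) -> ~x): min(1, 1 − 1 + 0.5) = 0.5
(((((((y -> y) -> ~z) -> y) -> x) -> x) -> ~x) -> z): min(1, 1 − 0.5 + 0.48) = 0.98
((((((((y -> y) -> ~z) -> y) -> x) -> x) -> ~x) -> z) -> z): min(1, 1 − 0.98 + 0.48) = 0.5
~y: Łukasiewicz ¬ gives 1 − 0.58 = 0.42
(((((((((y -> y) -> ~z) -> y) -> x) -> x) -> ~x) -> z) -> z) -> ~y): min(1, 1 − 0.5 + 0.42) = 0.92
((((((((((y -> y) -> ~z) -> y) -> x) -> x) -> ~x) -> z) -> z) -> ~y) -> z): min(1, 1 − 0.92 + 0.48) = 0.56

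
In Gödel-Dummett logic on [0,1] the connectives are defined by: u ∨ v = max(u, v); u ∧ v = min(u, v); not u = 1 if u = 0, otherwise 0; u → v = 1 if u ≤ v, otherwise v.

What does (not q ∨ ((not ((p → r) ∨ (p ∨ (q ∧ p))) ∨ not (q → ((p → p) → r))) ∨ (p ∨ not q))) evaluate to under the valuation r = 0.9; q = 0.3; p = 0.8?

0.80

not q: Gödel ¬ of 0.3 = 0 (operand ≠ 0)
(p → r): 0.8 ≤ 0.9, so result = 1
(q ∧ p) = min(0.3, 0.8) = 0.3
(p ∨ (q ∧ p)) = max(0.8, 0.3) = 0.8
((p → r) ∨ (p ∨ (q ∧ p))) = max(1, 0.8) = 1
not ((p → r) ∨ (p ∨ (q ∧ p))): Gödel ¬ of 1 = 0 (operand ≠ 0)
(p → p): 0.8 ≤ 0.8, so result = 1
((p → p) → r): 1 > 0.9, so result = 0.9
(q → ((p → p) → r)): 0.3 ≤ 0.9, so result = 1
not (q → ((p → p) → r)): Gödel ¬ of 1 = 0 (operand ≠ 0)
(not ((p → r) ∨ (p ∨ (q ∧ p))) ∨ not (q → ((p → p) → r))) = max(0, 0) = 0
not q: Gödel ¬ of 0.3 = 0 (operand ≠ 0)
(p ∨ not q) = max(0.8, 0) = 0.8
((not ((p → r) ∨ (p ∨ (q ∧ p))) ∨ not (q → ((p → p) → r))) ∨ (p ∨ not q)) = max(0, 0.8) = 0.8
(not q ∨ ((not ((p → r) ∨ (p ∨ (q ∧ p))) ∨ not (q → ((p → p) → r))) ∨ (p ∨ not q))) = max(0, 0.8) = 0.8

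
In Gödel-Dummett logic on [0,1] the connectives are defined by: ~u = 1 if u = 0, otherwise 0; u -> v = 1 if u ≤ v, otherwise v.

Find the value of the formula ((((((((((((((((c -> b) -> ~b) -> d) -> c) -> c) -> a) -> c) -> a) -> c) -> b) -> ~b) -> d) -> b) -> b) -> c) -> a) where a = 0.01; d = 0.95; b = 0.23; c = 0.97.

(c -> b): 0.97 > 0.23, so result = 0.23
~b: Gödel ¬ of 0.23 = 0 (operand ≠ 0)
((c -> b) -> ~b): 0.23 > 0, so result = 0
(((c -> b) -> ~b) -> d): 0 ≤ 0.95, so result = 1
((((c -> b) -> ~b) -> d) -> c): 1 > 0.97, so result = 0.97
(((((c -> b) -> ~b) -> d) -> c) -> c): 0.97 ≤ 0.97, so result = 1
((((((c -> b) -> ~b) -> d) -> c) -> c) -> a): 1 > 0.01, so result = 0.01
(((((((c -> b) -> ~b) -> d) -> c) -> c) -> a) -> c): 0.01 ≤ 0.97, so result = 1
((((((((c -> b) -> ~b) -> d) -> c) -> c) -> a) -> c) -> a): 1 > 0.01, so result = 0.01
(((((((((c -> b) -> ~b) -> d) -> c) -> c) -> a) -> c) -> a) -> c): 0.01 ≤ 0.97, so result = 1
((((((((((c -> b) -> ~b) -> d) -> c) -> c) -> a) -> c) -> a) -> c) -> b): 1 > 0.23, so result = 0.23
~b: Gödel ¬ of 0.23 = 0 (operand ≠ 0)
(((((((((((c -> b) -> ~b) -> d) -> c) -> c) -> a) -> c) -> a) -> c) -> b) -> ~b): 0.23 > 0, so result = 0
((((((((((((c -> b) -> ~b) -> d) -> c) -> c) -> a) -> c) -> a) -> c) -> b) -> ~b) -> d): 0 ≤ 0.95, so result = 1
(((((((((((((c -> b) -> ~b) -> d) -> c) -> c) -> a) -> c) -> a) -> c) -> b) -> ~b) -> d) -> b): 1 > 0.23, so result = 0.23
((((((((((((((c -> b) -> ~b) -> d) -> c) -> c) -> a) -> c) -> a) -> c) -> b) -> ~b) -> d) -> b) -> b): 0.23 ≤ 0.23, so result = 1
(((((((((((((((c -> b) -> ~b) -> d) -> c) -> c) -> a) -> c) -> a) -> c) -> b) -> ~b) -> d) -> b) -> b) -> c): 1 > 0.97, so result = 0.97
((((((((((((((((c -> b) -> ~b) -> d) -> c) -> c) -> a) -> c) -> a) -> c) -> b) -> ~b) -> d) -> b) -> b) -> c) -> a): 0.97 > 0.01, so result = 0.01

0.01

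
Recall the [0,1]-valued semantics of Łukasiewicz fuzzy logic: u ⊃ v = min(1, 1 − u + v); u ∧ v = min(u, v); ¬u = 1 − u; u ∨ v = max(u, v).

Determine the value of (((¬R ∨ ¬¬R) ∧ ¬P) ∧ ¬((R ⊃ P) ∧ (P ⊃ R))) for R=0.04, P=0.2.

0.16

¬R: Łukasiewicz ¬ gives 1 − 0.04 = 0.96
¬R: Łukasiewicz ¬ gives 1 − 0.04 = 0.96
¬¬R: Łukasiewicz ¬ gives 1 − 0.96 = 0.04
(¬R ∨ ¬¬R) = max(0.96, 0.04) = 0.96
¬P: Łukasiewicz ¬ gives 1 − 0.2 = 0.8
((¬R ∨ ¬¬R) ∧ ¬P) = min(0.96, 0.8) = 0.8
(R ⊃ P): min(1, 1 − 0.04 + 0.2) = 1
(P ⊃ R): min(1, 1 − 0.2 + 0.04) = 0.84
((R ⊃ P) ∧ (P ⊃ R)) = min(1, 0.84) = 0.84
¬((R ⊃ P) ∧ (P ⊃ R)): Łukasiewicz ¬ gives 1 − 0.84 = 0.16
(((¬R ∨ ¬¬R) ∧ ¬P) ∧ ¬((R ⊃ P) ∧ (P ⊃ R))) = min(0.8, 0.16) = 0.16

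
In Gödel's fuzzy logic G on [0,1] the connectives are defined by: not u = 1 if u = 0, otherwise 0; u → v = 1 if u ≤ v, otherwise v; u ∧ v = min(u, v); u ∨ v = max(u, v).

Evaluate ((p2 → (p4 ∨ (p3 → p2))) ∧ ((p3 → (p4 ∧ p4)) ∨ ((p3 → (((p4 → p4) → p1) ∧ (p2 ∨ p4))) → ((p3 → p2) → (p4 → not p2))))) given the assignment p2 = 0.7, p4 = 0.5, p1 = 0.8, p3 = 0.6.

0.50

(p3 → p2): 0.6 ≤ 0.7, so result = 1
(p4 ∨ (p3 → p2)) = max(0.5, 1) = 1
(p2 → (p4 ∨ (p3 → p2))): 0.7 ≤ 1, so result = 1
(p4 ∧ p4) = min(0.5, 0.5) = 0.5
(p3 → (p4 ∧ p4)): 0.6 > 0.5, so result = 0.5
(p4 → p4): 0.5 ≤ 0.5, so result = 1
((p4 → p4) → p1): 1 > 0.8, so result = 0.8
(p2 ∨ p4) = max(0.7, 0.5) = 0.7
(((p4 → p4) → p1) ∧ (p2 ∨ p4)) = min(0.8, 0.7) = 0.7
(p3 → (((p4 → p4) → p1) ∧ (p2 ∨ p4))): 0.6 ≤ 0.7, so result = 1
(p3 → p2): 0.6 ≤ 0.7, so result = 1
not p2: Gödel ¬ of 0.7 = 0 (operand ≠ 0)
(p4 → not p2): 0.5 > 0, so result = 0
((p3 → p2) → (p4 → not p2)): 1 > 0, so result = 0
((p3 → (((p4 → p4) → p1) ∧ (p2 ∨ p4))) → ((p3 → p2) → (p4 → not p2))): 1 > 0, so result = 0
((p3 → (p4 ∧ p4)) ∨ ((p3 → (((p4 → p4) → p1) ∧ (p2 ∨ p4))) → ((p3 → p2) → (p4 → not p2)))) = max(0.5, 0) = 0.5
((p2 → (p4 ∨ (p3 → p2))) ∧ ((p3 → (p4 ∧ p4)) ∨ ((p3 → (((p4 → p4) → p1) ∧ (p2 ∨ p4))) → ((p3 → p2) → (p4 → not p2))))) = min(1, 0.5) = 0.5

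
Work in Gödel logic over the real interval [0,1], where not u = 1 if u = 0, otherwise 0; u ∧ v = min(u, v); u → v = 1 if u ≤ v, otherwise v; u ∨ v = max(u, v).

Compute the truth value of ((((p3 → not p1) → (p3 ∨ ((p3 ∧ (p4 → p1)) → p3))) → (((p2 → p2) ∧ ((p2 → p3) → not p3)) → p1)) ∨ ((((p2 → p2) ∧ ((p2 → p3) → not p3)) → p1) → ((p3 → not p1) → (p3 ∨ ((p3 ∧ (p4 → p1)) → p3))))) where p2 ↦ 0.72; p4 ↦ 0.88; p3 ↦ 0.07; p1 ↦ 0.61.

not p1: Gödel ¬ of 0.61 = 0 (operand ≠ 0)
(p3 → not p1): 0.07 > 0, so result = 0
(p4 → p1): 0.88 > 0.61, so result = 0.61
(p3 ∧ (p4 → p1)) = min(0.07, 0.61) = 0.07
((p3 ∧ (p4 → p1)) → p3): 0.07 ≤ 0.07, so result = 1
(p3 ∨ ((p3 ∧ (p4 → p1)) → p3)) = max(0.07, 1) = 1
((p3 → not p1) → (p3 ∨ ((p3 ∧ (p4 → p1)) → p3))): 0 ≤ 1, so result = 1
(p2 → p2): 0.72 ≤ 0.72, so result = 1
(p2 → p3): 0.72 > 0.07, so result = 0.07
not p3: Gödel ¬ of 0.07 = 0 (operand ≠ 0)
((p2 → p3) → not p3): 0.07 > 0, so result = 0
((p2 → p2) ∧ ((p2 → p3) → not p3)) = min(1, 0) = 0
(((p2 → p2) ∧ ((p2 → p3) → not p3)) → p1): 0 ≤ 0.61, so result = 1
(((p3 → not p1) → (p3 ∨ ((p3 ∧ (p4 → p1)) → p3))) → (((p2 → p2) ∧ ((p2 → p3) → not p3)) → p1)): 1 ≤ 1, so result = 1
(p2 → p2): 0.72 ≤ 0.72, so result = 1
(p2 → p3): 0.72 > 0.07, so result = 0.07
not p3: Gödel ¬ of 0.07 = 0 (operand ≠ 0)
((p2 → p3) → not p3): 0.07 > 0, so result = 0
((p2 → p2) ∧ ((p2 → p3) → not p3)) = min(1, 0) = 0
(((p2 → p2) ∧ ((p2 → p3) → not p3)) → p1): 0 ≤ 0.61, so result = 1
not p1: Gödel ¬ of 0.61 = 0 (operand ≠ 0)
(p3 → not p1): 0.07 > 0, so result = 0
(p4 → p1): 0.88 > 0.61, so result = 0.61
(p3 ∧ (p4 → p1)) = min(0.07, 0.61) = 0.07
((p3 ∧ (p4 → p1)) → p3): 0.07 ≤ 0.07, so result = 1
(p3 ∨ ((p3 ∧ (p4 → p1)) → p3)) = max(0.07, 1) = 1
((p3 → not p1) → (p3 ∨ ((p3 ∧ (p4 → p1)) → p3))): 0 ≤ 1, so result = 1
((((p2 → p2) ∧ ((p2 → p3) → not p3)) → p1) → ((p3 → not p1) → (p3 ∨ ((p3 ∧ (p4 → p1)) → p3)))): 1 ≤ 1, so result = 1
((((p3 → not p1) → (p3 ∨ ((p3 ∧ (p4 → p1)) → p3))) → (((p2 → p2) ∧ ((p2 → p3) → not p3)) → p1)) ∨ ((((p2 → p2) ∧ ((p2 → p3) → not p3)) → p1) → ((p3 → not p1) → (p3 ∨ ((p3 ∧ (p4 → p1)) → p3))))) = max(1, 1) = 1

1.00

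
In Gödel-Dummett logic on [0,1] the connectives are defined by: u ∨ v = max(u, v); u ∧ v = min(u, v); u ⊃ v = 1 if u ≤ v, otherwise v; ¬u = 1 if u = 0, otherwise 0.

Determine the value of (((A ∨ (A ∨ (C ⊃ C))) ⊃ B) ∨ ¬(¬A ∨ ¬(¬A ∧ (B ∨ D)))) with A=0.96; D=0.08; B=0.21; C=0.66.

0.21

(C ⊃ C): 0.66 ≤ 0.66, so result = 1
(A ∨ (C ⊃ C)) = max(0.96, 1) = 1
(A ∨ (A ∨ (C ⊃ C))) = max(0.96, 1) = 1
((A ∨ (A ∨ (C ⊃ C))) ⊃ B): 1 > 0.21, so result = 0.21
¬A: Gödel ¬ of 0.96 = 0 (operand ≠ 0)
¬A: Gödel ¬ of 0.96 = 0 (operand ≠ 0)
(B ∨ D) = max(0.21, 0.08) = 0.21
(¬A ∧ (B ∨ D)) = min(0, 0.21) = 0
¬(¬A ∧ (B ∨ D)): Gödel ¬ of 0 = 1 (operand is 0)
(¬A ∨ ¬(¬A ∧ (B ∨ D))) = max(0, 1) = 1
¬(¬A ∨ ¬(¬A ∧ (B ∨ D))): Gödel ¬ of 1 = 0 (operand ≠ 0)
(((A ∨ (A ∨ (C ⊃ C))) ⊃ B) ∨ ¬(¬A ∨ ¬(¬A ∧ (B ∨ D)))) = max(0.21, 0) = 0.21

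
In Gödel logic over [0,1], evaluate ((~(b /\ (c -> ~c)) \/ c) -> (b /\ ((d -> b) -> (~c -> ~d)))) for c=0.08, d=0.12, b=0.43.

0.43

~c: Gödel ¬ of 0.08 = 0 (operand ≠ 0)
(c -> ~c): 0.08 > 0, so result = 0
(b /\ (c -> ~c)) = min(0.43, 0) = 0
~(b /\ (c -> ~c)): Gödel ¬ of 0 = 1 (operand is 0)
(~(b /\ (c -> ~c)) \/ c) = max(1, 0.08) = 1
(d -> b): 0.12 ≤ 0.43, so result = 1
~c: Gödel ¬ of 0.08 = 0 (operand ≠ 0)
~d: Gödel ¬ of 0.12 = 0 (operand ≠ 0)
(~c -> ~d): 0 ≤ 0, so result = 1
((d -> b) -> (~c -> ~d)): 1 ≤ 1, so result = 1
(b /\ ((d -> b) -> (~c -> ~d))) = min(0.43, 1) = 0.43
((~(b /\ (c -> ~c)) \/ c) -> (b /\ ((d -> b) -> (~c -> ~d)))): 1 > 0.43, so result = 0.43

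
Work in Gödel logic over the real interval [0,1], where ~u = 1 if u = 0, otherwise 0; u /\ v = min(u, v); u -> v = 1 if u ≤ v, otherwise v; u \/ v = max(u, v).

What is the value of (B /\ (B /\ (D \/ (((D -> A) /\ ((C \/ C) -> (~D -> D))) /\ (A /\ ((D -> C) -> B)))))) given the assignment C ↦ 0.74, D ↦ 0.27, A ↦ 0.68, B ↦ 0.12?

0.12

(D -> A): 0.27 ≤ 0.68, so result = 1
(C \/ C) = max(0.74, 0.74) = 0.74
~D: Gödel ¬ of 0.27 = 0 (operand ≠ 0)
(~D -> D): 0 ≤ 0.27, so result = 1
((C \/ C) -> (~D -> D)): 0.74 ≤ 1, so result = 1
((D -> A) /\ ((C \/ C) -> (~D -> D))) = min(1, 1) = 1
(D -> C): 0.27 ≤ 0.74, so result = 1
((D -> C) -> B): 1 > 0.12, so result = 0.12
(A /\ ((D -> C) -> B)) = min(0.68, 0.12) = 0.12
(((D -> A) /\ ((C \/ C) -> (~D -> D))) /\ (A /\ ((D -> C) -> B))) = min(1, 0.12) = 0.12
(D \/ (((D -> A) /\ ((C \/ C) -> (~D -> D))) /\ (A /\ ((D -> C) -> B)))) = max(0.27, 0.12) = 0.27
(B /\ (D \/ (((D -> A) /\ ((C \/ C) -> (~D -> D))) /\ (A /\ ((D -> C) -> B))))) = min(0.12, 0.27) = 0.12
(B /\ (B /\ (D \/ (((D -> A) /\ ((C \/ C) -> (~D -> D))) /\ (A /\ ((D -> C) -> B)))))) = min(0.12, 0.12) = 0.12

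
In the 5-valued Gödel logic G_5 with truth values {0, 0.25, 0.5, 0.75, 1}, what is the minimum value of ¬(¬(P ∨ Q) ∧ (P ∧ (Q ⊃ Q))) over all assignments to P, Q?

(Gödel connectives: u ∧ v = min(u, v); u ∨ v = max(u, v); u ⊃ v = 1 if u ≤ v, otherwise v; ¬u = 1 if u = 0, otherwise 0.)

Every assignment gives 1. For instance at P = 0, Q = 0:
  (P ∨ Q) = max(0, 0) = 0
  ¬(P ∨ Q): Gödel ¬ of 0 = 1 (operand is 0)
  (Q ⊃ Q): 0 ≤ 0, so result = 1
  (P ∧ (Q ⊃ Q)) = min(0, 1) = 0
  (¬(P ∨ Q) ∧ (P ∧ (Q ⊃ Q))) = min(1, 0) = 0
  ¬(¬(P ∨ Q) ∧ (P ∧ (Q ⊃ Q))): Gödel ¬ of 0 = 1 (operand is 0)
All 25 assignments give value 1 — the formula is a G_5-tautology.

1.00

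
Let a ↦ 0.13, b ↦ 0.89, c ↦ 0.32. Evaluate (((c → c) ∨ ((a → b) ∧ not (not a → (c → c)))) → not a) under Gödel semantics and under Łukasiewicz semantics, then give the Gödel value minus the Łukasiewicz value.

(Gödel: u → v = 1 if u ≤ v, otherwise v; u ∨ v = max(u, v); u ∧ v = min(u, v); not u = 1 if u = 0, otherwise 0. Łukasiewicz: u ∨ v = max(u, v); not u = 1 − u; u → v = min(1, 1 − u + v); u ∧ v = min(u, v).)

Gödel evaluation:
  (c → c): 0.32 ≤ 0.32, so result = 1
  (a → b): 0.13 ≤ 0.89, so result = 1
  not a: Gödel ¬ of 0.13 = 0 (operand ≠ 0)
  (c → c): 0.32 ≤ 0.32, so result = 1
  (not a → (c → c)): 0 ≤ 1, so result = 1
  not (not a → (c → c)): Gödel ¬ of 1 = 0 (operand ≠ 0)
  ((a → b) ∧ not (not a → (c → c))) = min(1, 0) = 0
  ((c → c) ∨ ((a → b) ∧ not (not a → (c → c)))) = max(1, 0) = 1
  not a: Gödel ¬ of 0.13 = 0 (operand ≠ 0)
  (((c → c) ∨ ((a → b) ∧ not (not a → (c → c)))) → not a): 1 > 0, so result = 0
  Gödel value = 0
Łukasiewicz evaluation:
  (c → c): min(1, 1 − 0.32 + 0.32) = 1
  (a → b): min(1, 1 − 0.13 + 0.89) = 1
  not a: Łukasiewicz ¬ gives 1 − 0.13 = 0.87
  (c → c): min(1, 1 − 0.32 + 0.32) = 1
  (not a → (c → c)): min(1, 1 − 0.87 + 1) = 1
  not (not a → (c → c)): Łukasiewicz ¬ gives 1 − 1 = 0
  ((a → b) ∧ not (not a → (c → c))) = min(1, 0) = 0
  ((c → c) ∨ ((a → b) ∧ not (not a → (c → c)))) = max(1, 0) = 1
  not a: Łukasiewicz ¬ gives 1 − 0.13 = 0.87
  (((c → c) ∨ ((a → b) ∧ not (not a → (c → c)))) → not a): min(1, 1 − 1 + 0.87) = 0.87
  Łukasiewicz value = 0.87
Difference: 0 − 0.87 = -0.87

-0.87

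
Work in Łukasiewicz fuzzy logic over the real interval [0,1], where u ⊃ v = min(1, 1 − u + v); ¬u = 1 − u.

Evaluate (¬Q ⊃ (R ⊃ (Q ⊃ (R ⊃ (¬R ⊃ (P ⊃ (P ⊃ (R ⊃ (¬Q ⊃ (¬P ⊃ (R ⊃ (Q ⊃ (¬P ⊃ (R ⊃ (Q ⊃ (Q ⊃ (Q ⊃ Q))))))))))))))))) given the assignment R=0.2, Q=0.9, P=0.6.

1.00

¬Q: Łukasiewicz ¬ gives 1 − 0.9 = 0.1
¬R: Łukasiewicz ¬ gives 1 − 0.2 = 0.8
¬Q: Łukasiewicz ¬ gives 1 − 0.9 = 0.1
¬P: Łukasiewicz ¬ gives 1 − 0.6 = 0.4
¬P: Łukasiewicz ¬ gives 1 − 0.6 = 0.4
(Q ⊃ Q): min(1, 1 − 0.9 + 0.9) = 1
(Q ⊃ (Q ⊃ Q)): min(1, 1 − 0.9 + 1) = 1
(Q ⊃ (Q ⊃ (Q ⊃ Q))): min(1, 1 − 0.9 + 1) = 1
(R ⊃ (Q ⊃ (Q ⊃ (Q ⊃ Q)))): min(1, 1 − 0.2 + 1) = 1
(¬P ⊃ (R ⊃ (Q ⊃ (Q ⊃ (Q ⊃ Q))))): min(1, 1 − 0.4 + 1) = 1
(Q ⊃ (¬P ⊃ (R ⊃ (Q ⊃ (Q ⊃ (Q ⊃ Q)))))): min(1, 1 − 0.9 + 1) = 1
(R ⊃ (Q ⊃ (¬P ⊃ (R ⊃ (Q ⊃ (Q ⊃ (Q ⊃ Q))))))): min(1, 1 − 0.2 + 1) = 1
(¬P ⊃ (R ⊃ (Q ⊃ (¬P ⊃ (R ⊃ (Q ⊃ (Q ⊃ (Q ⊃ Q)))))))): min(1, 1 − 0.4 + 1) = 1
(¬Q ⊃ (¬P ⊃ (R ⊃ (Q ⊃ (¬P ⊃ (R ⊃ (Q ⊃ (Q ⊃ (Q ⊃ Q))))))))): min(1, 1 − 0.1 + 1) = 1
(R ⊃ (¬Q ⊃ (¬P ⊃ (R ⊃ (Q ⊃ (¬P ⊃ (R ⊃ (Q ⊃ (Q ⊃ (Q ⊃ Q)))))))))): min(1, 1 − 0.2 + 1) = 1
(P ⊃ (R ⊃ (¬Q ⊃ (¬P ⊃ (R ⊃ (Q ⊃ (¬P ⊃ (R ⊃ (Q ⊃ (Q ⊃ (Q ⊃ Q))))))))))): min(1, 1 − 0.6 + 1) = 1
(P ⊃ (P ⊃ (R ⊃ (¬Q ⊃ (¬P ⊃ (R ⊃ (Q ⊃ (¬P ⊃ (R ⊃ (Q ⊃ (Q ⊃ (Q ⊃ Q)))))))))))): min(1, 1 − 0.6 + 1) = 1
(¬R ⊃ (P ⊃ (P ⊃ (R ⊃ (¬Q ⊃ (¬P ⊃ (R ⊃ (Q ⊃ (¬P ⊃ (R ⊃ (Q ⊃ (Q ⊃ (Q ⊃ Q))))))))))))): min(1, 1 − 0.8 + 1) = 1
(R ⊃ (¬R ⊃ (P ⊃ (P ⊃ (R ⊃ (¬Q ⊃ (¬P ⊃ (R ⊃ (Q ⊃ (¬P ⊃ (R ⊃ (Q ⊃ (Q ⊃ (Q ⊃ Q)))))))))))))): min(1, 1 − 0.2 + 1) = 1
(Q ⊃ (R ⊃ (¬R ⊃ (P ⊃ (P ⊃ (R ⊃ (¬Q ⊃ (¬P ⊃ (R ⊃ (Q ⊃ (¬P ⊃ (R ⊃ (Q ⊃ (Q ⊃ (Q ⊃ Q))))))))))))))): min(1, 1 − 0.9 + 1) = 1
(R ⊃ (Q ⊃ (R ⊃ (¬R ⊃ (P ⊃ (P ⊃ (R ⊃ (¬Q ⊃ (¬P ⊃ (R ⊃ (Q ⊃ (¬P ⊃ (R ⊃ (Q ⊃ (Q ⊃ (Q ⊃ Q)))))))))))))))): min(1, 1 − 0.2 + 1) = 1
(¬Q ⊃ (R ⊃ (Q ⊃ (R ⊃ (¬R ⊃ (P ⊃ (P ⊃ (R ⊃ (¬Q ⊃ (¬P ⊃ (R ⊃ (Q ⊃ (¬P ⊃ (R ⊃ (Q ⊃ (Q ⊃ (Q ⊃ Q))))))))))))))))): min(1, 1 − 0.1 + 1) = 1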